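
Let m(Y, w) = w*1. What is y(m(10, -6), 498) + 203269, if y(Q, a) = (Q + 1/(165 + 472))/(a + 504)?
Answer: 129741313885/638274 ≈ 2.0327e+5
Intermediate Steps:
m(Y, w) = w
y(Q, a) = (1/637 + Q)/(504 + a) (y(Q, a) = (Q + 1/637)/(504 + a) = (1/637 + Q)/(504 + a))
y(m(10, -6), 498) + 203269 = (1/637 - 6)/(504 + 498) + 203269 = -3821/637/1002 + 203269 = (1/1002)*(-3821/637) + 203269 = -3821/638274 + 203269 = 129741313885/638274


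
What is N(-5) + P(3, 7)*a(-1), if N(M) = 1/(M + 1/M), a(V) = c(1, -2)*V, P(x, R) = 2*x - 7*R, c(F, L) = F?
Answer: 1113/26 ≈ 42.808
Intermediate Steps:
P(x, R) = -7*R + 2*x
a(V) = V (a(V) = 1*V = V)
N(-5) + P(3, 7)*a(-1) = -5/(1 + (-5)²) + (-7*7 + 2*3)*(-1) = -5/(1 + 25) + (-49 + 6)*(-1) = -5/26 - 43*(-1) = -5*1/26 + 43 = -5/26 + 43 = 1113/26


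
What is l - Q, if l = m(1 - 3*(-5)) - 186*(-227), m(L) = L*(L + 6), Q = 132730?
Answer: -90156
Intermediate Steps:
m(L) = L*(6 + L)
l = 42574 (l = (1 - 3*(-5))*(6 + (1 - 3*(-5))) - 186*(-227) = (1 + 15)*(6 + (1 + 15)) + 42222 = 16*(6 + 16) + 42222 = 16*22 + 42222 = 352 + 42222 = 42574)
l - Q = 42574 - 1*132730 = 42574 - 132730 = -90156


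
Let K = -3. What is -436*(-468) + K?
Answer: 204045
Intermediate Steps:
-436*(-468) + K = -436*(-468) - 3 = 204048 - 3 = 204045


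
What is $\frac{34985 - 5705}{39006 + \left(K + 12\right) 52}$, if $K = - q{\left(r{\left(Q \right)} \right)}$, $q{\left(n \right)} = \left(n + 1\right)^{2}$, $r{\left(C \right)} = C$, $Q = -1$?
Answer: $\frac{976}{1321} \approx 0.73883$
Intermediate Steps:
$q{\left(n \right)} = \left(1 + n\right)^{2}$
$K = 0$ ($K = - \left(1 - 1\right)^{2} = - 0^{2} = \left(-1\right) 0 = 0$)
$\frac{34985 - 5705}{39006 + \left(K + 12\right) 52} = \frac{34985 - 5705}{39006 + \left(0 + 12\right) 52} = \frac{29280}{39006 + 12 \cdot 52} = \frac{29280}{39006 + 624} = \frac{29280}{39630} = 29280 \cdot \frac{1}{39630} = \frac{976}{1321}$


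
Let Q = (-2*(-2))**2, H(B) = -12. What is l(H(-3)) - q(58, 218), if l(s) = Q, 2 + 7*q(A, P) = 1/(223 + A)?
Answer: 32033/1967 ≈ 16.285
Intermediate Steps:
q(A, P) = -2/7 + 1/(7*(223 + A))
Q = 16 (Q = 4**2 = 16)
l(s) = 16
l(H(-3)) - q(58, 218) = 16 - (-445 - 2*58)/(7*(223 + 58)) = 16 - (-445 - 116)/(7*281) = 16 - (-561)/(7*281) = 16 - 1*(-561/1967) = 16 + 561/1967 = 32033/1967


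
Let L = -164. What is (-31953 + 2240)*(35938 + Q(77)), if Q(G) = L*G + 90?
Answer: -695284200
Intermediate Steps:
Q(G) = 90 - 164*G (Q(G) = -164*G + 90 = 90 - 164*G)
(-31953 + 2240)*(35938 + Q(77)) = (-31953 + 2240)*(35938 + (90 - 164*77)) = -29713*(35938 + (90 - 12628)) = -29713*(35938 - 12538) = -29713*23400 = -695284200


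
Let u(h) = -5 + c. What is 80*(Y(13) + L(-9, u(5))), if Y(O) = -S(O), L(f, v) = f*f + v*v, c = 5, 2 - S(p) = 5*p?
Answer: 11520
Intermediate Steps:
S(p) = 2 - 5*p
u(h) = 0 (u(h) = -5 + 5 = 0)
L(f, v) = f² + v²
Y(O) = -2 + 5*O (Y(O) = -(2 - 5*O) = -2 + 5*O)
80*(Y(13) + L(-9, u(5))) = 80*((-2 + 5*13) + ((-9)² + 0²)) = 80*((-2 + 65) + (81 + 0)) = 80*(63 + 81) = 80*144 = 11520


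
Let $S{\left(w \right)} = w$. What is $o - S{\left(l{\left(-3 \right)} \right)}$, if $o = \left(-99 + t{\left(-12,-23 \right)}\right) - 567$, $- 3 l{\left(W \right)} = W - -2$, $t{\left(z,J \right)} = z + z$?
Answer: $- \frac{2071}{3} \approx -690.33$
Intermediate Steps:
$t{\left(z,J \right)} = 2 z$
$l{\left(W \right)} = - \frac{2}{3} - \frac{W}{3}$ ($l{\left(W \right)} = - \frac{W - -2}{3} = - \frac{W + 2}{3} = - \frac{2 + W}{3} = - \frac{2}{3} - \frac{W}{3}$)
$o = -690$ ($o = \left(-99 + 2 \left(-12\right)\right) - 567 = \left(-99 - 24\right) - 567 = -123 - 567 = -690$)
$o - S{\left(l{\left(-3 \right)} \right)} = -690 - \left(- \frac{2}{3} - -1\right) = -690 - \left(- \frac{2}{3} + 1\right) = -690 - \frac{1}{3} = - \frac{2071}{3}$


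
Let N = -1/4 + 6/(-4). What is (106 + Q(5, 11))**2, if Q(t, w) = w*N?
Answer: 120409/16 ≈ 7525.6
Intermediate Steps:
N = -7/4 (N = -1*1/4 + 6*(-1/4) = -1/4 - 3/2 = -7/4 ≈ -1.7500)
Q(t, w) = -7*w/4 (Q(t, w) = w*(-7/4) = -7*w/4)
(106 + Q(5, 11))**2 = (106 - 7/4*11)**2 = (106 - 77/4)**2 = (347/4)**2 = 120409/16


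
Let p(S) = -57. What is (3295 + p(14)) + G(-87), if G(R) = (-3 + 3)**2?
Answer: 3238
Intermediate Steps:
G(R) = 0 (G(R) = 0**2 = 0)
(3295 + p(14)) + G(-87) = (3295 - 57) + 0 = 3238 + 0 = 3238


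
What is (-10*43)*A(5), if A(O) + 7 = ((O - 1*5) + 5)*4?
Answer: -5590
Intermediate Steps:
A(O) = -7 + 4*O (A(O) = -7 + ((O - 1*5) + 5)*4 = -7 + ((O - 5) + 5)*4 = -7 + ((-5 + O) + 5)*4 = -7 + O*4 = -7 + 4*O)
(-10*43)*A(5) = (-10*43)*(-7 + 4*5) = -430*(-7 + 20) = -430*13 = -5590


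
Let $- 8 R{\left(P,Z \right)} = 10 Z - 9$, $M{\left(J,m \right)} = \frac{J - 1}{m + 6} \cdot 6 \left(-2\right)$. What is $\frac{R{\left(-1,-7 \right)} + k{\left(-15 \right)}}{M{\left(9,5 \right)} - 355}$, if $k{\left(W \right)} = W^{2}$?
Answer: $- \frac{20669}{32008} \approx -0.64574$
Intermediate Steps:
$M{\left(J,m \right)} = - \frac{12 \left(-1 + J\right)}{6 + m}$ ($M{\left(J,m \right)} = \frac{-1 + J}{6 + m} \left(-12\right) = - \frac{12 \left(-1 + J\right)}{6 + m}$)
$R{\left(P,Z \right)} = \frac{9}{8} - \frac{5 Z}{4}$ ($R{\left(P,Z \right)} = - \frac{10 Z - 9}{8} = - \frac{-9 + 10 Z}{8} = \frac{9}{8} - \frac{5 Z}{4}$)
$\frac{R{\left(-1,-7 \right)} + k{\left(-15 \right)}}{M{\left(9,5 \right)} - 355} = \frac{\left(\frac{9}{8} - - \frac{35}{4}\right) + \left(-15\right)^{2}}{\frac{12 \left(1 - 9\right)}{6 + 5} - 355} = \frac{\left(\frac{9}{8} + \frac{35}{4}\right) + 225}{\frac{12 \left(1 - 9\right)}{11} - 355} = \frac{\frac{79}{8} + 225}{12 \cdot \frac{1}{11} \left(-8\right) - 355} = \frac{1879}{8 \left(- \frac{96}{11} - 355\right)} = \frac{1879}{8 \left(- \frac{4001}{11}\right)} = \frac{1879}{8} \left(- \frac{11}{4001}\right) = - \frac{20669}{32008}$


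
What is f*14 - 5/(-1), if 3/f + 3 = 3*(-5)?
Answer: 8/3 ≈ 2.6667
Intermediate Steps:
f = -1/6 (f = 3/(-3 + 3*(-5)) = 3/(-3 - 15) = 3/(-18) = 3*(-1/18) = -1/6 ≈ -0.16667)
f*14 - 5/(-1) = -1/6*14 - 5/(-1) = -7/3 - 5*(-1) = -7/3 + 5 = 8/3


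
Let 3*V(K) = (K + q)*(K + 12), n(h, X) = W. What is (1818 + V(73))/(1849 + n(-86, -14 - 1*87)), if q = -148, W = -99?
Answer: -307/1750 ≈ -0.17543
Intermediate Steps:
n(h, X) = -99
V(K) = (-148 + K)*(12 + K)/3 (V(K) = ((K - 148)*(K + 12))/3 = ((-148 + K)*(12 + K))/3 = (-148 + K)*(12 + K)/3)
(1818 + V(73))/(1849 + n(-86, -14 - 1*87)) = (1818 + (-592 - 136/3*73 + (⅓)*73²))/(1849 - 99) = (1818 + (-592 - 9928/3 + (⅓)*5329))/1750 = (1818 + (-592 - 9928/3 + 5329/3))*(1/1750) = (1818 - 2125)*(1/1750) = -307*1/1750 = -307/1750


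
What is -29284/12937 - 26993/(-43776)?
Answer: -932727943/566330112 ≈ -1.6470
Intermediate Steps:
-29284/12937 - 26993/(-43776) = -29284*1/12937 - 26993*(-1/43776) = -29284/12937 + 26993/43776 = -932727943/566330112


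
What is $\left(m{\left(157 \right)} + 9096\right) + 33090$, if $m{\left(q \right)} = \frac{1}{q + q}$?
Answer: $\frac{13246405}{314} \approx 42186.0$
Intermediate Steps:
$m{\left(q \right)} = \frac{1}{2 q}$
$\left(m{\left(157 \right)} + 9096\right) + 33090 = \left(\frac{1}{2 \cdot 157} + 9096\right) + 33090 = \left(\frac{1}{2} \cdot \frac{1}{157} + 9096\right) + 33090 = \left(\frac{1}{314} + 9096\right) + 33090 = \frac{2856145}{314} + 33090 = \frac{13246405}{314}$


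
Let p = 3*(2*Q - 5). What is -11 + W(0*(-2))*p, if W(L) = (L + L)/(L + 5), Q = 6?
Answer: -11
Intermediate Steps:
W(L) = 2*L/(5 + L) (W(L) = (2*L)/(5 + L) = 2*L/(5 + L))
p = 21 (p = 3*(2*6 - 5) = 3*(12 - 5) = 3*7 = 21)
-11 + W(0*(-2))*p = -11 + (2*(0*(-2))/(5 + 0*(-2)))*21 = -11 + (2*0/(5 + 0))*21 = -11 + (2*0/5)*21 = -11 + (2*0*(⅕))*21 = -11 + 0*21 = -11 + 0 = -11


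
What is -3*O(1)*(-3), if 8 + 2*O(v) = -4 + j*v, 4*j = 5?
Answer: -387/8 ≈ -48.375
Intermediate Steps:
j = 5/4 (j = (¼)*5 = 5/4 ≈ 1.2500)
O(v) = -6 + 5*v/8 (O(v) = -4 + (-4 + 5*v/4)/2 = -4 + (-2 + 5*v/8) = -6 + 5*v/8)
-3*O(1)*(-3) = -3*(-6 + (5/8)*1)*(-3) = -3*(-6 + 5/8)*(-3) = -3*(-43/8)*(-3) = (129/8)*(-3) = -387/8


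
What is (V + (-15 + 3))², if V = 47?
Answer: 1225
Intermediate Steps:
(V + (-15 + 3))² = (47 + (-15 + 3))² = (47 - 12)² = 35² = 1225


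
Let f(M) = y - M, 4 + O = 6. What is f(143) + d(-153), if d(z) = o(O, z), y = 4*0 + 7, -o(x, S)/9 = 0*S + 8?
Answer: -208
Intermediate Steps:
O = 2 (O = -4 + 6 = 2)
o(x, S) = -72 (o(x, S) = -9*(0*S + 8) = -9*(0 + 8) = -9*8 = -72)
y = 7 (y = 0 + 7 = 7)
d(z) = -72
f(M) = 7 - M
f(143) + d(-153) = (7 - 1*143) - 72 = (7 - 143) - 72 = -136 - 72 = -208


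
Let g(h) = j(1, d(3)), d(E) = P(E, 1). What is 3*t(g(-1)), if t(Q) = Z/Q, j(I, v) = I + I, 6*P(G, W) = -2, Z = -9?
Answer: -27/2 ≈ -13.500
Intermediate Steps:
P(G, W) = -1/3 (P(G, W) = (1/6)*(-2) = -1/3)
d(E) = -1/3
j(I, v) = 2*I
g(h) = 2 (g(h) = 2*1 = 2)
t(Q) = -9/Q
3*t(g(-1)) = 3*(-9/2) = -27/2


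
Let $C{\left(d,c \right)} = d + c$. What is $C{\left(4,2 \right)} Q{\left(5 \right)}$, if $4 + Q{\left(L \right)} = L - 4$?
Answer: $-18$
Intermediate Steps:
$C{\left(d,c \right)} = c + d$
$Q{\left(L \right)} = -8 + L$ ($Q{\left(L \right)} = -4 + \left(L - 4\right) = -4 + \left(-4 + L\right) = -8 + L$)
$C{\left(4,2 \right)} Q{\left(5 \right)} = \left(2 + 4\right) \left(-8 + 5\right) = 6 \left(-3\right) = -18$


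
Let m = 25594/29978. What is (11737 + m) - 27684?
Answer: -239016786/14989 ≈ -15946.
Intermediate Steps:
m = 12797/14989 (m = 25594*(1/29978) = 12797/14989 ≈ 0.85376)
(11737 + m) - 27684 = (11737 + 12797/14989) - 27684 = 175938690/14989 - 27684 = -239016786/14989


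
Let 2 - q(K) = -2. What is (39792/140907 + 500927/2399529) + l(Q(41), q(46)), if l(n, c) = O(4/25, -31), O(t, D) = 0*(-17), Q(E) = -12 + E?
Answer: 55355392919/112703477601 ≈ 0.49116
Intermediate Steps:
q(K) = 4 (q(K) = 2 - 1*(-2) = 2 + 2 = 4)
O(t, D) = 0
l(n, c) = 0
(39792/140907 + 500927/2399529) + l(Q(41), q(46)) = (39792/140907 + 500927/2399529) + 0 = (39792*(1/140907) + 500927*(1/2399529)) + 0 = (13264/46969 + 500927/2399529) + 0 = 55355392919/112703477601 + 0 = 55355392919/112703477601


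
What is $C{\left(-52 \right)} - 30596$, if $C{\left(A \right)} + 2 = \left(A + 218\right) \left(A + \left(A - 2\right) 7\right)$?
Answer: $-101978$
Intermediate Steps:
$C{\left(A \right)} = -2 + \left(-14 + 8 A\right) \left(218 + A\right)$ ($C{\left(A \right)} = -2 + \left(A + 218\right) \left(A + \left(A - 2\right) 7\right) = -2 + \left(218 + A\right) \left(A + \left(-2 + A\right) 7\right) = -2 + \left(218 + A\right) \left(A + \left(-14 + 7 A\right)\right) = -2 + \left(218 + A\right) \left(-14 + 8 A\right) = -2 + \left(-14 + 8 A\right) \left(218 + A\right)$)
$C{\left(-52 \right)} - 30596 = \left(-3054 + 8 \left(-52\right)^{2} + 1730 \left(-52\right)\right) - 30596 = \left(-3054 + 8 \cdot 2704 - 89960\right) - 30596 = \left(-3054 + 21632 - 89960\right) - 30596 = -71382 - 30596 = -101978$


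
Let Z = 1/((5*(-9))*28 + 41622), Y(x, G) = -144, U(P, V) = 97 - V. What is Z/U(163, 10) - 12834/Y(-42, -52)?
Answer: 1251847615/14045976 ≈ 89.125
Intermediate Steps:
Z = 1/40362 (Z = 1/(-45*28 + 41622) = 1/(-1260 + 41622) = 1/40362 ≈ 2.4776e-5)
Z/U(163, 10) - 12834/Y(-42, -52) = 1/(40362*(97 - 1*10)) - 12834/(-144) = 1/(40362*(97 - 10)) - 12834*(-1/144) = (1/40362)/87 + 713/8 = (1/40362)*(1/87) + 713/8 = 1/3511494 + 713/8 = 1251847615/14045976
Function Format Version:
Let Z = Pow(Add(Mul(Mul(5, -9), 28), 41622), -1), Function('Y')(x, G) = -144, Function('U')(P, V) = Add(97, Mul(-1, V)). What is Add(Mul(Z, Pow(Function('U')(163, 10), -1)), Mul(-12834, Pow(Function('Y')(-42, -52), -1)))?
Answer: Rational(1251847615, 14045976) ≈ 89.125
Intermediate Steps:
Z = Rational(1, 40362) (Z = Pow(Add(Mul(-45, 28), 41622), -1) = Pow(Add(-1260, 41622), -1) = Pow(40362, -1) = Rational(1, 40362) ≈ 2.4776e-5)
Add(Mul(Z, Pow(Function('U')(163, 10), -1)), Mul(-12834, Pow(Function('Y')(-42, -52), -1))) = Add(Mul(Rational(1, 40362), Pow(Add(97, Mul(-1, 10)), -1)), Mul(-12834, Pow(-144, -1))) = Add(Mul(Rational(1, 40362), Pow(Add(97, -10), -1)), Mul(-12834, Rational(-1, 144))) = Add(Mul(Rational(1, 40362), Pow(87, -1)), Rational(713, 8)) = Add(Mul(Rational(1, 40362), Rational(1, 87)), Rational(713, 8)) = Add(Rational(1, 3511494), Rational(713, 8)) = Rational(1251847615, 14045976)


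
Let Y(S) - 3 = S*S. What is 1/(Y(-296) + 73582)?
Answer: 1/161201 ≈ 6.2034e-6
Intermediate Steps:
Y(S) = 3 + S**2 (Y(S) = 3 + S*S = 3 + S**2)
1/(Y(-296) + 73582) = 1/((3 + (-296)**2) + 73582) = 1/((3 + 87616) + 73582) = 1/(87619 + 73582) = 1/161201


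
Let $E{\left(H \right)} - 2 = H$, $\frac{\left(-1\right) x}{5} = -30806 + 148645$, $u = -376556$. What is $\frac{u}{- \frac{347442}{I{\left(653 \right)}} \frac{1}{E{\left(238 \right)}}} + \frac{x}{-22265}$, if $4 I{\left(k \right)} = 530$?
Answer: $\frac{8893884203373}{257859871} \approx 34491.0$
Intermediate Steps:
$x = -589195$ ($x = - 5 \left(-30806 + 148645\right) = \left(-5\right) 117839 = -589195$)
$I{\left(k \right)} = \frac{265}{2}$ ($I{\left(k \right)} = \frac{1}{4} \cdot 530 = \frac{265}{2}$)
$E{\left(H \right)} = 2 + H$
$\frac{u}{- \frac{347442}{I{\left(653 \right)}} \frac{1}{E{\left(238 \right)}}} + \frac{x}{-22265} = - \frac{376556}{- \frac{347442}{\frac{265}{2}} \frac{1}{2 + 238}} - \frac{589195}{-22265} = - \frac{376556}{\left(-347442\right) \frac{2}{265} \cdot \frac{1}{240}} - - \frac{117839}{4453} = - \frac{376556}{\left(- \frac{694884}{265}\right) \frac{1}{240}} + \frac{117839}{4453} = - \frac{376556}{- \frac{57907}{5300}} + \frac{117839}{4453} = \left(-376556\right) \left(- \frac{5300}{57907}\right) + \frac{117839}{4453} = \frac{1995746800}{57907} + \frac{117839}{4453} = \frac{8893884203373}{257859871}$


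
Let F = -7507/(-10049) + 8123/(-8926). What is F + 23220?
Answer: 2082758403735/89697374 ≈ 23220.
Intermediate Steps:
F = -14620545/89697374 (F = -7507*(-1/10049) + 8123*(-1/8926) = 7507/10049 - 8123/8926 = -14620545/89697374 ≈ -0.16300)
F + 23220 = -14620545/89697374 + 23220 = 2082758403735/89697374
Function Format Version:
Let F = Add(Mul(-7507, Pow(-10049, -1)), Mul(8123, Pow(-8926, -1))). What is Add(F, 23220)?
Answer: Rational(2082758403735, 89697374) ≈ 23220.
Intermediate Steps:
F = Rational(-14620545, 89697374) (F = Add(Mul(-7507, Rational(-1, 10049)), Mul(8123, Rational(-1, 8926))) = Add(Rational(7507, 10049), Rational(-8123, 8926)) = Rational(-14620545, 89697374) ≈ -0.16300)
Add(F, 23220) = Add(Rational(-14620545, 89697374), 23220) = Rational(2082758403735, 89697374)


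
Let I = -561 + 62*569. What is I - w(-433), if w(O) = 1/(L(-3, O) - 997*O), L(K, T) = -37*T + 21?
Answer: 15544293730/447743 ≈ 34717.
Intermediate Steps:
I = 34717 (I = -561 + 35278 = 34717)
L(K, T) = 21 - 37*T
w(O) = 1/(21 - 1034*O) (w(O) = 1/((21 - 37*O) - 997*O) = 1/(21 - 1034*O))
I - w(-433) = 34717 - (-1)/(-21 + 1034*(-433)) = 34717 - (-1)/(-21 - 447722) = 34717 - (-1)/(-447743) = 34717 - (-1)*(-1)/447743 = 34717 - 1*1/447743 = 34717 - 1/447743 = 15544293730/447743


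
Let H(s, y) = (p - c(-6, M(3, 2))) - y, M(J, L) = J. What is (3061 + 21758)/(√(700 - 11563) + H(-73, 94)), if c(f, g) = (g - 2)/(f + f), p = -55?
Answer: -532218636/4757641 - 10721808*I*√1207/4757641 ≈ -111.87 - 78.294*I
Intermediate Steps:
c(f, g) = (-2 + g)/(2*f) (c(f, g) = (-2 + g)/((2*f)) = (-2 + g)*(1/(2*f)) = (-2 + g)/(2*f))
H(s, y) = -659/12 - y (H(s, y) = (-55 - (-2 + 3)/(2*(-6))) - y = (-55 - (-1)/(2*6)) - y = (-55 - 1*(-1/12)) - y = (-55 + 1/12) - y = -659/12 - y)
(3061 + 21758)/(√(700 - 11563) + H(-73, 94)) = (3061 + 21758)/(√(700 - 11563) + (-659/12 - 1*94)) = 24819/(√(-10863) + (-659/12 - 94)) = 24819/(3*I*√1207 - 1787/12) = 24819/(-1787/12 + 3*I*√1207)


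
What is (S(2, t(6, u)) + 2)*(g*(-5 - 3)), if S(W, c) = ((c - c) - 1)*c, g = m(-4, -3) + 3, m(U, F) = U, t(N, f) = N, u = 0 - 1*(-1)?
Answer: -32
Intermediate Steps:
u = 1 (u = 0 + 1 = 1)
g = -1 (g = -4 + 3 = -1)
S(W, c) = -c (S(W, c) = (0 - 1)*c = -c)
(S(2, t(6, u)) + 2)*(g*(-5 - 3)) = (-1*6 + 2)*(-(-5 - 3)) = (-6 + 2)*(-1*(-8)) = -4*8 = -32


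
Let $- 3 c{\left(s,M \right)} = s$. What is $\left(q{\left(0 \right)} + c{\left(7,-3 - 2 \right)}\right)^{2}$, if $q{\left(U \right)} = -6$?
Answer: $\frac{625}{9} \approx 69.444$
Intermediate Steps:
$c{\left(s,M \right)} = - \frac{s}{3}$
$\left(q{\left(0 \right)} + c{\left(7,-3 - 2 \right)}\right)^{2} = \left(-6 - \frac{7}{3}\right)^{2} = \left(- \frac{25}{3}\right)^{2} = \frac{625}{9}$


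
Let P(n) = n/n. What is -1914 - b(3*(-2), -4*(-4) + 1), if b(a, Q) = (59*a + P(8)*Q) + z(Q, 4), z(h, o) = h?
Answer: -1594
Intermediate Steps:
P(n) = 1
b(a, Q) = 2*Q + 59*a (b(a, Q) = (59*a + 1*Q) + Q = (59*a + Q) + Q = (Q + 59*a) + Q = 2*Q + 59*a)
-1914 - b(3*(-2), -4*(-4) + 1) = -1914 - (2*(-4*(-4) + 1) + 59*(3*(-2))) = -1914 - (2*(16 + 1) + 59*(-6)) = -1914 - (2*17 - 354) = -1914 - (34 - 354) = -1914 - 1*(-320) = -1914 + 320 = -1594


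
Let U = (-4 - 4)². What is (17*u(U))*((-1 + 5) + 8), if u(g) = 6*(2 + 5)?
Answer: 8568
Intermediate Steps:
U = 64 (U = (-8)² = 64)
u(g) = 42 (u(g) = 6*7 = 42)
(17*u(U))*((-1 + 5) + 8) = (17*42)*((-1 + 5) + 8) = 714*(4 + 8) = 714*12 = 8568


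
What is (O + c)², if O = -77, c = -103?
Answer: 32400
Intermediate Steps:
(O + c)² = (-77 - 103)² = (-180)² = 32400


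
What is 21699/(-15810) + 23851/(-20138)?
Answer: -67838231/26531815 ≈ -2.5569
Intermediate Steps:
21699/(-15810) + 23851/(-20138) = 21699*(-1/15810) + 23851*(-1/20138) = -7233/5270 - 23851/20138 = -67838231/26531815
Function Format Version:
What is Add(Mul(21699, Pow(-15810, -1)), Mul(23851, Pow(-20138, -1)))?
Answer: Rational(-67838231, 26531815) ≈ -2.5569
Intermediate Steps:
Add(Mul(21699, Pow(-15810, -1)), Mul(23851, Pow(-20138, -1))) = Add(Mul(21699, Rational(-1, 15810)), Mul(23851, Rational(-1, 20138))) = Add(Rational(-7233, 5270), Rational(-23851, 20138)) = Rational(-67838231, 26531815)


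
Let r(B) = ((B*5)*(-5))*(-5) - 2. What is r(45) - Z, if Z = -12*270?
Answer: 8863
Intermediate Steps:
r(B) = -2 + 125*B (r(B) = ((5*B)*(-5))*(-5) - 2 = -25*B*(-5) - 2 = 125*B - 2 = -2 + 125*B)
Z = -3240
r(45) - Z = (-2 + 125*45) - 1*(-3240) = (-2 + 5625) + 3240 = 5623 + 3240 = 8863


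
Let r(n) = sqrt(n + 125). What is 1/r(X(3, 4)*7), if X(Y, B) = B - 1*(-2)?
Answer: sqrt(167)/167 ≈ 0.077382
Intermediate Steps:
X(Y, B) = 2 + B (X(Y, B) = B + 2 = 2 + B)
r(n) = sqrt(125 + n)
1/r(X(3, 4)*7) = 1/(sqrt(125 + (2 + 4)*7)) = 1/(sqrt(125 + 6*7)) = 1/(sqrt(125 + 42)) = 1/(sqrt(167)) = sqrt(167)/167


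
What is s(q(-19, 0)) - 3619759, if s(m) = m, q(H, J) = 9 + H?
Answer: -3619769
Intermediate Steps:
s(q(-19, 0)) - 3619759 = (9 - 19) - 3619759 = -10 - 3619759 = -3619769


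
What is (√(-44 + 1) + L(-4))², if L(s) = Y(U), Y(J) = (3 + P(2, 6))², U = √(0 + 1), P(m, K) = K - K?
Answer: (9 + I*√43)² ≈ 38.0 + 118.03*I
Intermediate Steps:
P(m, K) = 0
U = 1 (U = √1 = 1)
Y(J) = 9 (Y(J) = (3 + 0)² = 3² = 9)
L(s) = 9
(√(-44 + 1) + L(-4))² = (√(-44 + 1) + 9)² = (√(-43) + 9)² = (I*√43 + 9)² = (9 + I*√43)²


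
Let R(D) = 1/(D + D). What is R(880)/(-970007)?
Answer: -1/1707212320 ≈ -5.8575e-10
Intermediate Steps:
R(D) = 1/(2*D)
R(880)/(-970007) = ((½)/880)/(-970007) = ((½)*(1/880))*(-1/970007) = (1/1760)*(-1/970007) = -1/1707212320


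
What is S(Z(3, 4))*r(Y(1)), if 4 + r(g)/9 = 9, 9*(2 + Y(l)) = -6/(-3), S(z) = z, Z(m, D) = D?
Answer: 180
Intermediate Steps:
Y(l) = -16/9 (Y(l) = -2 + (-6/(-3))/9 = -2 + (-6*(-⅓))/9 = -2 + (⅑)*2 = -2 + 2/9 = -16/9)
r(g) = 45 (r(g) = -36 + 9*9 = -36 + 81 = 45)
S(Z(3, 4))*r(Y(1)) = 4*45 = 180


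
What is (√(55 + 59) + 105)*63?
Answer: 6615 + 63*√114 ≈ 7287.7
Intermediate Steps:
(√(55 + 59) + 105)*63 = (√114 + 105)*63 = (105 + √114)*63 = 6615 + 63*√114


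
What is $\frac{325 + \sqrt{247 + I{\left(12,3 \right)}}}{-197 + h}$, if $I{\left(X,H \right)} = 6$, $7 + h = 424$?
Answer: $\frac{65}{44} + \frac{\sqrt{253}}{220} \approx 1.5496$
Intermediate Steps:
$h = 417$ ($h = -7 + 424 = 417$)
$\frac{325 + \sqrt{247 + I{\left(12,3 \right)}}}{-197 + h} = \frac{325 + \sqrt{247 + 6}}{-197 + 417} = \frac{325 + \sqrt{253}}{220} = \left(325 + \sqrt{253}\right) \frac{1}{220} = \frac{65}{44} + \frac{\sqrt{253}}{220}$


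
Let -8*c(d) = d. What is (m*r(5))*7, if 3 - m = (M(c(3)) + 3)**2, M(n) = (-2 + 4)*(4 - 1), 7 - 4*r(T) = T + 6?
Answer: 546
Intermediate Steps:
c(d) = -d/8
r(T) = 1/4 - T/4 (r(T) = 7/4 - (T + 6)/4 = 7/4 - (6 + T)/4 = 7/4 + (-3/2 - T/4) = 1/4 - T/4)
M(n) = 6 (M(n) = 2*3 = 6)
m = -78 (m = 3 - (6 + 3)**2 = 3 - 1*9**2 = 3 - 1*81 = 3 - 81 = -78)
(m*r(5))*7 = -78*(1/4 - 1/4*5)*7 = -78*(1/4 - 5/4)*7 = -78*(-1)*7 = 78*7 = 546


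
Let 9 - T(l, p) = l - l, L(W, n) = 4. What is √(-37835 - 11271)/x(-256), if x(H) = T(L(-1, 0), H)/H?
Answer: -256*I*√49106/9 ≈ -6303.3*I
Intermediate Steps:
T(l, p) = 9 (T(l, p) = 9 - (l - l) = 9 - 1*0 = 9 + 0 = 9)
x(H) = 9/H
√(-37835 - 11271)/x(-256) = √(-37835 - 11271)/((9/(-256))) = √(-49106)/((9*(-1/256))) = (I*√49106)/(-9/256) = (I*√49106)*(-256/9) = -256*I*√49106/9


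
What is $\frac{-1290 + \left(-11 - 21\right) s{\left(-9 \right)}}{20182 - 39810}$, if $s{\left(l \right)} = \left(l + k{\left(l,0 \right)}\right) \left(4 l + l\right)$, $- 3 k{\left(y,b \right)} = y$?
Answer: $\frac{4965}{9814} \approx 0.50591$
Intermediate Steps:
$k{\left(y,b \right)} = - \frac{y}{3}$
$s{\left(l \right)} = \frac{10 l^{2}}{3}$ ($s{\left(l \right)} = \left(l - \frac{l}{3}\right) \left(4 l + l\right) = \frac{2 l}{3} \cdot 5 l = \frac{10 l^{2}}{3}$)
$\frac{-1290 + \left(-11 - 21\right) s{\left(-9 \right)}}{20182 - 39810} = \frac{-1290 + \left(-11 - 21\right) \frac{10 \left(-9\right)^{2}}{3}}{20182 - 39810} = \frac{-1290 - 32 \cdot \frac{10}{3} \cdot 81}{-19628} = \left(-1290 - 8640\right) \left(- \frac{1}{19628}\right) = \left(-9930\right) \left(- \frac{1}{19628}\right) = \frac{4965}{9814}$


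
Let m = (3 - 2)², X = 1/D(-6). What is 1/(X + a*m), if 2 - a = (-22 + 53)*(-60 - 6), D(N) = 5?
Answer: 5/10241 ≈ 0.00048823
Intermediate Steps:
a = 2048 (a = 2 - (-22 + 53)*(-60 - 6) = 2 - 31*(-66) = 2 - 1*(-2046) = 2 + 2046 = 2048)
X = ⅕ (X = 1/5 = ⅕ ≈ 0.20000)
m = 1 (m = 1² = 1)
1/(X + a*m) = 1/(⅕ + 2048*1) = 1/(⅕ + 2048) = 1/(10241/5) = 5/10241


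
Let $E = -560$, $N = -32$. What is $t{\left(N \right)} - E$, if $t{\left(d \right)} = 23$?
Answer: $583$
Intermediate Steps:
$t{\left(N \right)} - E = 23 - -560 = 23 + 560 = 583$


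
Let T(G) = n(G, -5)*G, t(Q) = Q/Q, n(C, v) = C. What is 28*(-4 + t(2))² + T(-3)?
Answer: 261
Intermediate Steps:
t(Q) = 1
T(G) = G² (T(G) = G*G = G²)
28*(-4 + t(2))² + T(-3) = 28*(-4 + 1)² + (-3)² = 28*(-3)² + 9 = 28*9 + 9 = 252 + 9 = 261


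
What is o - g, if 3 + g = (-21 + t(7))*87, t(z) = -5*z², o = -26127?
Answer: -2982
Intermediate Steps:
g = -23145 (g = -3 + (-21 - 5*7²)*87 = -3 + (-21 - 5*49)*87 = -3 + (-21 - 245)*87 = -3 - 266*87 = -3 - 23142 = -23145)
o - g = -26127 - 1*(-23145) = -26127 + 23145 = -2982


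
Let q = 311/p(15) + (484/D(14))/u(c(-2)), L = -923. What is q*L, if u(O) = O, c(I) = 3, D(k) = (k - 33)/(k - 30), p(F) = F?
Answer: -41192567/285 ≈ -1.4454e+5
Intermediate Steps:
D(k) = (-33 + k)/(-30 + k)
q = 44629/285 (q = 311/15 + (484/(((-33 + 14)/(-30 + 14))))/3 = 311*(1/15) + (484/((-19/(-16))))*(1/3) = 311/15 + (484/((-1/16*(-19))))*(1/3) = 311/15 + (484/(19/16))*(1/3) = 311/15 + (484*(16/19))*(1/3) = 311/15 + (7744/19)*(1/3) = 311/15 + 7744/57 = 44629/285 ≈ 156.59)
q*L = (44629/285)*(-923) = -41192567/285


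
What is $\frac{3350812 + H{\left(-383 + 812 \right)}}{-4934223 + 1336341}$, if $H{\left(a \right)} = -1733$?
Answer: $- \frac{3349079}{3597882} \approx -0.93085$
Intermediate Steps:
$\frac{3350812 + H{\left(-383 + 812 \right)}}{-4934223 + 1336341} = \frac{3350812 - 1733}{-4934223 + 1336341} = \frac{3349079}{-3597882} = 3349079 \left(- \frac{1}{3597882}\right) = - \frac{3349079}{3597882}$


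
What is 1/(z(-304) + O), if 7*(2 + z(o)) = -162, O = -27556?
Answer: -7/193068 ≈ -3.6257e-5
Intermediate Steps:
z(o) = -176/7 (z(o) = -2 + (⅐)*(-162) = -2 - 162/7 = -176/7)
1/(z(-304) + O) = 1/(-176/7 - 27556) = 1/(-193068/7) = -7/193068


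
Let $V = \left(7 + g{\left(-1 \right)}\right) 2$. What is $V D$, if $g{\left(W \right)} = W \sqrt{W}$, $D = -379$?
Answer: $-5306 + 758 i \approx -5306.0 + 758.0 i$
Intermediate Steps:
$g{\left(W \right)} = W^{\frac{3}{2}}$
$V = 14 - 2 i$ ($V = \left(7 + \left(-1\right)^{\frac{3}{2}}\right) 2 = \left(7 - i\right) 2 = 14 - 2 i \approx 14.0 - 2.0 i$)
$V D = \left(14 - 2 i\right) \left(-379\right) = -5306 + 758 i$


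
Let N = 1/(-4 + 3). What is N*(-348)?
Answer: 348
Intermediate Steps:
N = -1 (N = 1/(-1) = -1)
N*(-348) = -1*(-348) = 348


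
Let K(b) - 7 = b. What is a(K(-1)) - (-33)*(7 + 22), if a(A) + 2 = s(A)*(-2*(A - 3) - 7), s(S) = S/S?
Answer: 942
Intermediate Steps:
K(b) = 7 + b
s(S) = 1
a(A) = -3 - 2*A (a(A) = -2 + 1*(-2*(A - 3) - 7) = -2 + 1*(-2*(-3 + A) - 7) = -2 + 1*((6 - 2*A) - 7) = -2 + 1*(-1 - 2*A) = -2 + (-1 - 2*A) = -3 - 2*A)
a(K(-1)) - (-33)*(7 + 22) = (-3 - 2*(7 - 1)) - (-33)*(7 + 22) = (-3 - 2*6) - (-33)*29 = (-3 - 12) - 1*(-957) = -15 + 957 = 942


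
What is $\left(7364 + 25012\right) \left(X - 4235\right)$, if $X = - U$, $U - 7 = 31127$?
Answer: $-1145106744$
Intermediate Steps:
$U = 31134$ ($U = 7 + 31127 = 31134$)
$X = -31134$ ($X = \left(-1\right) 31134 = -31134$)
$\left(7364 + 25012\right) \left(X - 4235\right) = \left(7364 + 25012\right) \left(-31134 - 4235\right) = 32376 \left(-35369\right) = -1145106744$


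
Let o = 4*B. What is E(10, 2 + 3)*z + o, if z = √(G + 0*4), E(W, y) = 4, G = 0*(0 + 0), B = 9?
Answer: 36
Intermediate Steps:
G = 0 (G = 0*0 = 0)
o = 36 (o = 4*9 = 36)
z = 0 (z = √(0 + 0*4) = √(0 + 0) = √0 = 0)
E(10, 2 + 3)*z + o = 4*0 + 36 = 0 + 36 = 36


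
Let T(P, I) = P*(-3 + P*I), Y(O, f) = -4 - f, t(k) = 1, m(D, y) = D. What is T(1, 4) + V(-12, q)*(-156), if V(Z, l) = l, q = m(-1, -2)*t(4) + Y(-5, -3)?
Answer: 313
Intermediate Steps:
q = -2 (q = -1*1 + (-4 - 1*(-3)) = -1 + (-4 + 3) = -1 - 1 = -2)
T(P, I) = P*(-3 + I*P)
T(1, 4) + V(-12, q)*(-156) = 1*(-3 + 4*1) - 2*(-156) = 1*(-3 + 4) + 312 = 1*1 + 312 = 1 + 312 = 313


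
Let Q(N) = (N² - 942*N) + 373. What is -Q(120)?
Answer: 98267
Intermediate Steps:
Q(N) = 373 + N² - 942*N
-Q(120) = -(373 + 120² - 942*120) = -(373 + 14400 - 113040) = -1*(-98267) = 98267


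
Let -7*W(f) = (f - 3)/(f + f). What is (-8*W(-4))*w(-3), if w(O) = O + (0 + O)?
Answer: -6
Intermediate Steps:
w(O) = 2*O (w(O) = O + O = 2*O)
W(f) = -(-3 + f)/(14*f) (W(f) = -(f - 3)/(7*(f + f)) = -(-3 + f)/(7*(2*f)) = -(-3 + f)*1/(2*f)/7 = -(-3 + f)/(14*f))
(-8*W(-4))*w(-3) = (-4*(3 - 1*(-4))/(7*(-4)))*(2*(-3)) = -4*(-1)*(3 + 4)/(7*4)*(-6) = -4*(-1)*7/(7*4)*(-6) = -8*(-⅛)*(-6) = 1*(-6) = -6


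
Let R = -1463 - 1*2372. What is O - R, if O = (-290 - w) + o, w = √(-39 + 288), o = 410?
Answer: 3955 - √249 ≈ 3939.2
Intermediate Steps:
w = √249 ≈ 15.780
R = -3835 (R = -1463 - 2372 = -3835)
O = 120 - √249 (O = (-290 - √249) + 410 = 120 - √249 ≈ 104.22)
O - R = (120 - √249) - 1*(-3835) = (120 - √249) + 3835 = 3955 - √249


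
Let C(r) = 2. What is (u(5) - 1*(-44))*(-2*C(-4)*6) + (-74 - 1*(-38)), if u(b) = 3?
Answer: -1164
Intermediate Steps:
(u(5) - 1*(-44))*(-2*C(-4)*6) + (-74 - 1*(-38)) = (3 - 1*(-44))*(-2*2*6) + (-74 - 1*(-38)) = (3 + 44)*(-4*6) + (-74 + 38) = 47*(-24) - 36 = -1128 - 36 = -1164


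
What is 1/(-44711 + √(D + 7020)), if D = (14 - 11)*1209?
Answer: -44711/1999062874 - 39*√7/1999062874 ≈ -2.2418e-5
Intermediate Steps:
D = 3627 (D = 3*1209 = 3627)
1/(-44711 + √(D + 7020)) = 1/(-44711 + √(3627 + 7020)) = 1/(-44711 + √10647) = 1/(-44711 + 39*√7)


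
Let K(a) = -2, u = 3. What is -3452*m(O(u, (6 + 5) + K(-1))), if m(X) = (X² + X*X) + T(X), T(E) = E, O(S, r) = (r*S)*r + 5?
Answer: -425479712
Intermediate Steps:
O(S, r) = 5 + S*r² (O(S, r) = (S*r)*r + 5 = S*r² + 5 = 5 + S*r²)
m(X) = X + 2*X² (m(X) = (X² + X*X) + X = (X² + X²) + X = 2*X² + X = X + 2*X²)
-3452*m(O(u, (6 + 5) + K(-1))) = -3452*(5 + 3*((6 + 5) - 2)²)*(1 + 2*(5 + 3*((6 + 5) - 2)²)) = -3452*(5 + 3*(11 - 2)²)*(1 + 2*(5 + 3*(11 - 2)²)) = -3452*(5 + 3*9²)*(1 + 2*(5 + 3*9²)) = -3452*(5 + 3*81)*(1 + 2*(5 + 3*81)) = -3452*(5 + 243)*(1 + 2*(5 + 243)) = -856096*(1 + 2*248) = -856096*(1 + 496) = -856096*497 = -3452*123256 = -425479712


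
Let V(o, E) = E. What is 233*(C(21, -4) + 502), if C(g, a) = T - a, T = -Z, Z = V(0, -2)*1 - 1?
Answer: 118597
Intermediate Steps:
Z = -3 (Z = -2*1 - 1 = -2 - 1 = -3)
T = 3 (T = -1*(-3) = 3)
C(g, a) = 3 - a
233*(C(21, -4) + 502) = 233*((3 - 1*(-4)) + 502) = 233*((3 + 4) + 502) = 233*(7 + 502) = 233*509 = 118597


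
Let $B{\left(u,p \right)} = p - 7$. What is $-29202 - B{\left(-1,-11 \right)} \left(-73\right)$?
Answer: $-30516$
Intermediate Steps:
$B{\left(u,p \right)} = -7 + p$
$-29202 - B{\left(-1,-11 \right)} \left(-73\right) = -29202 - \left(-7 - 11\right) \left(-73\right) = -29202 - \left(-18\right) \left(-73\right) = -29202 - 1314 = -30516$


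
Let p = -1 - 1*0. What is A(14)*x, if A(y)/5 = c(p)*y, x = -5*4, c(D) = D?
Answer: 1400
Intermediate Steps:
p = -1 (p = -1 + 0 = -1)
x = -20
A(y) = -5*y (A(y) = 5*(-y) = -5*y)
A(14)*x = -5*14*(-20) = -70*(-20) = 1400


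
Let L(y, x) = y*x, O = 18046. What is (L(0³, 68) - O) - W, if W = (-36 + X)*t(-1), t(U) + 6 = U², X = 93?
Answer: -17761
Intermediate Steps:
t(U) = -6 + U²
L(y, x) = x*y
W = -285 (W = (-36 + 93)*(-6 + (-1)²) = 57*(-6 + 1) = 57*(-5) = -285)
(L(0³, 68) - O) - W = (68*0³ - 1*18046) - 1*(-285) = (68*0 - 18046) + 285 = (0 - 18046) + 285 = -18046 + 285 = -17761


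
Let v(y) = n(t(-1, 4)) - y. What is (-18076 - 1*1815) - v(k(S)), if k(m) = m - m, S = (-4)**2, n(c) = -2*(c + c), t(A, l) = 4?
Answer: -19875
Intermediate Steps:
n(c) = -4*c
S = 16
k(m) = 0
v(y) = -16 - y (v(y) = -4*4 - y = -16 - y)
(-18076 - 1*1815) - v(k(S)) = (-18076 - 1*1815) - (-16 - 1*0) = (-18076 - 1815) - (-16 + 0) = -19891 - 1*(-16) = -19891 + 16 = -19875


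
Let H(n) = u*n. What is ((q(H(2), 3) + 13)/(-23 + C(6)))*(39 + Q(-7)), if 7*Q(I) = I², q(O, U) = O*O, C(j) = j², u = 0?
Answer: 46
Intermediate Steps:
H(n) = 0 (H(n) = 0*n = 0)
q(O, U) = O²
Q(I) = I²/7
((q(H(2), 3) + 13)/(-23 + C(6)))*(39 + Q(-7)) = ((0² + 13)/(-23 + 6²))*(39 + (⅐)*(-7)²) = ((0 + 13)/(-23 + 36))*(39 + (⅐)*49) = (13/13)*(39 + 7) = (13*(1/13))*46 = 1*46 = 46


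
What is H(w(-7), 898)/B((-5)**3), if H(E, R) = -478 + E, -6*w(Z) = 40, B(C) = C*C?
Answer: -1454/46875 ≈ -0.031019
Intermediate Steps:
B(C) = C**2
w(Z) = -20/3 (w(Z) = -1/6*40 = -20/3)
H(w(-7), 898)/B((-5)**3) = (-478 - 20/3)/(((-5)**3)**2) = -1454/(3*((-125)**2)) = -1454/3/15625 = -1454/3*1/15625 = -1454/46875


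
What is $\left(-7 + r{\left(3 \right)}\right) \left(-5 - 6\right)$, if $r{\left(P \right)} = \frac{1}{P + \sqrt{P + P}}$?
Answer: $66 + \frac{11 \sqrt{6}}{3} \approx 74.981$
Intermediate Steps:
$r{\left(P \right)} = \frac{1}{P + \sqrt{2} \sqrt{P}}$ ($r{\left(P \right)} = \frac{1}{P + \sqrt{2 P}} = \frac{1}{P + \sqrt{2} \sqrt{P}}$)
$\left(-7 + r{\left(3 \right)}\right) \left(-5 - 6\right) = \left(-7 + \frac{1}{3 + \sqrt{2} \sqrt{3}}\right) \left(-5 - 6\right) = \left(-7 + \frac{1}{3 + \sqrt{6}}\right) \left(-5 - 6\right) = \left(-7 + \frac{1}{3 + \sqrt{6}}\right) \left(-11\right) = 77 - \frac{11}{3 + \sqrt{6}}$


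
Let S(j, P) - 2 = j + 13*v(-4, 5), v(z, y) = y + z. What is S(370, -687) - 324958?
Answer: -324573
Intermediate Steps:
S(j, P) = 15 + j (S(j, P) = 2 + (j + 13*(5 - 4)) = 2 + (j + 13*1) = 2 + (j + 13) = 2 + (13 + j) = 15 + j)
S(370, -687) - 324958 = (15 + 370) - 324958 = 385 - 324958 = -324573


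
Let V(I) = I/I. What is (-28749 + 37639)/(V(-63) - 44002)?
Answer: -8890/44001 ≈ -0.20204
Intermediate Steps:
V(I) = 1
(-28749 + 37639)/(V(-63) - 44002) = (-28749 + 37639)/(1 - 44002) = 8890/(-44001) = 8890*(-1/44001) = -8890/44001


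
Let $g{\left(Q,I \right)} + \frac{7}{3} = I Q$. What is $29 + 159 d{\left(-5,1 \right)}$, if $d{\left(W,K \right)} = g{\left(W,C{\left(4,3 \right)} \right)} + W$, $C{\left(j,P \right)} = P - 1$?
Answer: $-2727$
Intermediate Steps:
$C{\left(j,P \right)} = -1 + P$ ($C{\left(j,P \right)} = P - 1 = -1 + P$)
$g{\left(Q,I \right)} = - \frac{7}{3} + I Q$
$d{\left(W,K \right)} = - \frac{7}{3} + 3 W$ ($d{\left(W,K \right)} = \left(- \frac{7}{3} + \left(-1 + 3\right) W\right) + W = \left(- \frac{7}{3} + 2 W\right) + W = - \frac{7}{3} + 3 W$)
$29 + 159 d{\left(-5,1 \right)} = 29 + 159 \left(- \frac{7}{3} + 3 \left(-5\right)\right) = 29 + 159 \left(- \frac{7}{3} - 15\right) = 29 + 159 \left(- \frac{52}{3}\right) = 29 - 2756 = -2727$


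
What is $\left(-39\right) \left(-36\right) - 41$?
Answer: $1363$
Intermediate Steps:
$\left(-39\right) \left(-36\right) - 41 = 1404 - 41 = 1363$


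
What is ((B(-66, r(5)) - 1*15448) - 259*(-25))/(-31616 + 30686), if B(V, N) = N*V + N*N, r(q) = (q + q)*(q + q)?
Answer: 5573/930 ≈ 5.9925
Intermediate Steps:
r(q) = 4*q² (r(q) = (2*q)*(2*q) = 4*q²)
B(V, N) = N² + N*V (B(V, N) = N*V + N² = N² + N*V)
((B(-66, r(5)) - 1*15448) - 259*(-25))/(-31616 + 30686) = (((4*5²)*(4*5² - 66) - 1*15448) - 259*(-25))/(-31616 + 30686) = (((4*25)*(4*25 - 66) - 15448) + 6475)/(-930) = ((100*(100 - 66) - 15448) + 6475)*(-1/930) = ((100*34 - 15448) + 6475)*(-1/930) = ((3400 - 15448) + 6475)*(-1/930) = (-12048 + 6475)*(-1/930) = -5573*(-1/930) = 5573/930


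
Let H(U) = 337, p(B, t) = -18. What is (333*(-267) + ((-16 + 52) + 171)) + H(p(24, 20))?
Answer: -88367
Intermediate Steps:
(333*(-267) + ((-16 + 52) + 171)) + H(p(24, 20)) = (333*(-267) + ((-16 + 52) + 171)) + 337 = (-88911 + (36 + 171)) + 337 = (-88911 + 207) + 337 = -88704 + 337 = -88367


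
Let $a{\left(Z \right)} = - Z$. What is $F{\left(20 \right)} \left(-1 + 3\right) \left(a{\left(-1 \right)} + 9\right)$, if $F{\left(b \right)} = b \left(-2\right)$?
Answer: $-800$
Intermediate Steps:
$F{\left(b \right)} = - 2 b$
$F{\left(20 \right)} \left(-1 + 3\right) \left(a{\left(-1 \right)} + 9\right) = \left(-2\right) 20 \left(-1 + 3\right) \left(\left(-1\right) \left(-1\right) + 9\right) = - 40 \cdot 2 \left(1 + 9\right) = - 40 \cdot 2 \cdot 10 = \left(-40\right) 20 = -800$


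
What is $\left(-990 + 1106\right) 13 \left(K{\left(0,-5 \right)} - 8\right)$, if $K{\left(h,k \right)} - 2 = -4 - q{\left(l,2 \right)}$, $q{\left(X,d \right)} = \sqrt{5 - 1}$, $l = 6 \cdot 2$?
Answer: $-18096$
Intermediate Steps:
$l = 12$
$q{\left(X,d \right)} = 2$ ($q{\left(X,d \right)} = \sqrt{4} = 2$)
$K{\left(h,k \right)} = -4$ ($K{\left(h,k \right)} = 2 - 6 = -4$)
$\left(-990 + 1106\right) 13 \left(K{\left(0,-5 \right)} - 8\right) = \left(-990 + 1106\right) 13 \left(-4 - 8\right) = 116 \cdot 13 \left(-12\right) = 116 \left(-156\right) = -18096$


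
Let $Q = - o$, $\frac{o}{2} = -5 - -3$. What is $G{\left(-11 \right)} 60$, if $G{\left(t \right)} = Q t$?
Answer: $-2640$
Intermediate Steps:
$o = -4$ ($o = 2 \left(-5 - -3\right) = 2 \left(-5 + 3\right) = 2 \left(-2\right) = -4$)
$Q = 4$ ($Q = \left(-1\right) \left(-4\right) = 4$)
$G{\left(t \right)} = 4 t$
$G{\left(-11 \right)} 60 = 4 \left(-11\right) 60 = \left(-44\right) 60 = -2640$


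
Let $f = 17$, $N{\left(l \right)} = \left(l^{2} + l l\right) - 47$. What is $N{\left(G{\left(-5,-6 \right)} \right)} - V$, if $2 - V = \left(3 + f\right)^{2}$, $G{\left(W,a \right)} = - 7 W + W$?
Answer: $2151$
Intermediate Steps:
$G{\left(W,a \right)} = - 6 W$
$N{\left(l \right)} = -47 + 2 l^{2}$ ($N{\left(l \right)} = \left(l^{2} + l^{2}\right) - 47 = 2 l^{2} - 47 = -47 + 2 l^{2}$)
$V = -398$ ($V = 2 - \left(3 + 17\right)^{2} = 2 - 20^{2} = 2 - 400 = -398$)
$N{\left(G{\left(-5,-6 \right)} \right)} - V = \left(-47 + 2 \left(\left(-6\right) \left(-5\right)\right)^{2}\right) - -398 = \left(-47 + 2 \cdot 30^{2}\right) + 398 = \left(-47 + 2 \cdot 900\right) + 398 = \left(-47 + 1800\right) + 398 = 1753 + 398 = 2151$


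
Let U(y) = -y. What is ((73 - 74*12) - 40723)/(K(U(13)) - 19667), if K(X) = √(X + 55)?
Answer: 816927846/386790847 + 41538*√42/386790847 ≈ 2.1128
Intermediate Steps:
K(X) = √(55 + X)
((73 - 74*12) - 40723)/(K(U(13)) - 19667) = ((73 - 74*12) - 40723)/(√(55 - 1*13) - 19667) = ((73 - 888) - 40723)/(√(55 - 13) - 19667) = (-815 - 40723)/(√42 - 19667) = -41538/(-19667 + √42)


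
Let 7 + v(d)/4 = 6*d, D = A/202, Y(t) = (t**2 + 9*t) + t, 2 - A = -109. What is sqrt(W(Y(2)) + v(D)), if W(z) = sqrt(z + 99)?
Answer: sqrt(-151096 + 10201*sqrt(123))/101 ≈ 1.9291*I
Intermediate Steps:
A = 111 (A = 2 - 1*(-109) = 2 + 109 = 111)
Y(t) = t**2 + 10*t
W(z) = sqrt(99 + z)
D = 111/202 ≈ 0.54951
v(d) = -28 + 24*d (v(d) = -28 + 4*(6*d) = -28 + 24*d)
sqrt(W(Y(2)) + v(D)) = sqrt(sqrt(99 + 2*(10 + 2)) + (-28 + 24*(111/202))) = sqrt(sqrt(99 + 2*12) + (-28 + 1332/101)) = sqrt(sqrt(99 + 24) - 1496/101) = sqrt(sqrt(123) - 1496/101) = sqrt(-1496/101 + sqrt(123))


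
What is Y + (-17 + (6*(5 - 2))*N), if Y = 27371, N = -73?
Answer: 26040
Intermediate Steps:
Y + (-17 + (6*(5 - 2))*N) = 27371 + (-17 + (6*(5 - 2))*(-73)) = 27371 + (-17 + (6*3)*(-73)) = 27371 + (-17 + 18*(-73)) = 27371 + (-17 - 1314) = 27371 - 1331 = 26040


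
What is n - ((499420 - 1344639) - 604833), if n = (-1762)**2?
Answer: 4554696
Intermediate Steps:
n = 3104644
n - ((499420 - 1344639) - 604833) = 3104644 - ((499420 - 1344639) - 604833) = 3104644 - (-845219 - 604833) = 3104644 - 1*(-1450052) = 3104644 + 1450052 = 4554696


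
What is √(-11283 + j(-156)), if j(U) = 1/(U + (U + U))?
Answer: I*√68645785/78 ≈ 106.22*I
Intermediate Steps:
j(U) = 1/(3*U) (j(U) = 1/(U + 2*U) = 1/(3*U))
√(-11283 + j(-156)) = √(-11283 + (⅓)/(-156)) = √(-11283 + (⅓)*(-1/156)) = √(-11283 - 1/468) = √(-5280445/468) = I*√68645785/78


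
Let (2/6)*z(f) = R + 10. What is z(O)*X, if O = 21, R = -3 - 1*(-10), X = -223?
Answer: -11373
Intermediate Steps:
R = 7 (R = -3 + 10 = 7)
z(f) = 51 (z(f) = 3*(7 + 10) = 3*17 = 51)
z(O)*X = 51*(-223) = -11373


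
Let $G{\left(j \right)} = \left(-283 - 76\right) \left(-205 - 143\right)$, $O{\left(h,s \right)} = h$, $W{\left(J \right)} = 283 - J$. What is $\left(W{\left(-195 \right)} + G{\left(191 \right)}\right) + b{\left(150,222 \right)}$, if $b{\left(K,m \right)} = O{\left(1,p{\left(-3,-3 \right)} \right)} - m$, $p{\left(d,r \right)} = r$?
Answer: $125189$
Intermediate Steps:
$G{\left(j \right)} = 124932$ ($G{\left(j \right)} = \left(-359\right) \left(-348\right) = 124932$)
$b{\left(K,m \right)} = 1 - m$
$\left(W{\left(-195 \right)} + G{\left(191 \right)}\right) + b{\left(150,222 \right)} = \left(\left(283 - -195\right) + 124932\right) + \left(1 - 222\right) = \left(\left(283 + 195\right) + 124932\right) + \left(1 - 222\right) = \left(478 + 124932\right) - 221 = 125410 - 221 = 125189$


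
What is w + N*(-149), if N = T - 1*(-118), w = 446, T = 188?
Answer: -45148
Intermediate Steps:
N = 306 (N = 188 - 1*(-118) = 188 + 118 = 306)
w + N*(-149) = 446 + 306*(-149) = 446 - 45594 = -45148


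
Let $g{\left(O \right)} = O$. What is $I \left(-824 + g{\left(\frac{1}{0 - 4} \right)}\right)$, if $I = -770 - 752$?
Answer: $\frac{2509017}{2} \approx 1.2545 \cdot 10^{6}$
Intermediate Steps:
$I = -1522$ ($I = -770 - 752 = -1522$)
$I \left(-824 + g{\left(\frac{1}{0 - 4} \right)}\right) = - 1522 \left(-824 + \frac{1}{0 - 4}\right) = - 1522 \left(-824 + \frac{1}{-4}\right) = - 1522 \left(-824 - \frac{1}{4}\right) = \left(-1522\right) \left(- \frac{3297}{4}\right) = \frac{2509017}{2}$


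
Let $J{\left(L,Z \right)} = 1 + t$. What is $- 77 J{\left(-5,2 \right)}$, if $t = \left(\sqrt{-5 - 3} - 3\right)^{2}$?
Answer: $-154 + 924 i \sqrt{2} \approx -154.0 + 1306.7 i$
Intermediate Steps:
$t = \left(-3 + 2 i \sqrt{2}\right)^{2}$ ($t = \left(\sqrt{-8} - 3\right)^{2} = \left(2 i \sqrt{2} - 3\right)^{2} = \left(-3 + 2 i \sqrt{2}\right)^{2} \approx 1.0 - 16.971 i$)
$J{\left(L,Z \right)} = 2 - 12 i \sqrt{2}$ ($J{\left(L,Z \right)} = 1 + \left(1 - 12 i \sqrt{2}\right) = 2 - 12 i \sqrt{2}$)
$- 77 J{\left(-5,2 \right)} = - 77 \left(2 - 12 i \sqrt{2}\right) = -154 + 924 i \sqrt{2}$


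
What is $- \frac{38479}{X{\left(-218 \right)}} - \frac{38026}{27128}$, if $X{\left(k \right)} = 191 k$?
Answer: $- \frac{134867069}{282388916} \approx -0.47759$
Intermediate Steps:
$- \frac{38479}{X{\left(-218 \right)}} - \frac{38026}{27128} = - \frac{38479}{191 \left(-218\right)} - \frac{38026}{27128} = - \frac{38479}{-41638} - \frac{19013}{13564} = \left(-38479\right) \left(- \frac{1}{41638}\right) - \frac{19013}{13564} = \frac{38479}{41638} - \frac{19013}{13564} = - \frac{134867069}{282388916}$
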